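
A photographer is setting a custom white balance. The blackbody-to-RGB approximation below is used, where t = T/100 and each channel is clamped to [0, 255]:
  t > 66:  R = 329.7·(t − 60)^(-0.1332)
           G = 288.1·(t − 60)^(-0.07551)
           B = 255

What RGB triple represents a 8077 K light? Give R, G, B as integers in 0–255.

t = 8077/100 = 80.77; the t > 66 branch applies.
R = 329.7·(80.77 − 60)^(-0.1332) = 329.7·20.77^(-0.1332) = 329.7·0.66760 = 220.108.
G = 288.1·(80.77 − 60)^(-0.07551) = 288.1·20.77^(-0.07551) = 288.1·0.79528 = 229.120.
B = 255 by definition for t > 66.
Rounded: (220, 229, 255).

R=220, G=229, B=255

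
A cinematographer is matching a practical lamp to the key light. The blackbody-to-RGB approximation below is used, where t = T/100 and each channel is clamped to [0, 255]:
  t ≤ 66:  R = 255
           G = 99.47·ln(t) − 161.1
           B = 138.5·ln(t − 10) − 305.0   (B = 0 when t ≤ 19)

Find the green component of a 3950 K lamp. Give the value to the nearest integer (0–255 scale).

205

t = 3950/100 = 39.5; the t ≤ 66 branch applies.
G = 99.47·ln 39.5 − 161.1 = 99.47·3.6763 − 161.1 = 204.582.
Rounded: 205.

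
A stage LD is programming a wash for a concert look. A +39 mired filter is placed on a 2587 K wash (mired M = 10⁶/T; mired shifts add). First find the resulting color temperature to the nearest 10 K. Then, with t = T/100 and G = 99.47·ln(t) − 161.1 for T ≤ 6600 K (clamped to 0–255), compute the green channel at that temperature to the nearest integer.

M_in = 10⁶/2587 = 386.55; M_out = 386.55 + (+39) = 425.55.
T_out = 10⁶/425.55 = 2349.9 K → 2350 K; t = 23.5.
G = 99.47·ln 23.5 − 161.1 = 99.47·3.1570 − 161.1 = 152.927.
Rounded: 153.

153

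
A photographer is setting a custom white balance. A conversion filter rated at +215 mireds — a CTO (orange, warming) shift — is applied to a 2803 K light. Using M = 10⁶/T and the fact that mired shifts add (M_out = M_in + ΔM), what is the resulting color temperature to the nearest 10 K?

M_in = 10⁶/2803 = 356.76 mireds.
M_out = 356.76 + (+215) = 571.76 mireds.
T_out = 10⁶/571.76 = 1749.0 K → 1750 K.

1750 K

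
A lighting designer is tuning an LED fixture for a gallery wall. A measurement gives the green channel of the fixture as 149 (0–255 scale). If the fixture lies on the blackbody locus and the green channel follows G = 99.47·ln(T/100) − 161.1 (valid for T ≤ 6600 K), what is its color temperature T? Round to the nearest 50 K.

2250 K

ln t = (149 + 161.1) / 99.47 = 3.1175.
t = e^3.1175 = 22.590.
T = 100·t = 2259 K → 2250 K to the nearest 50 K.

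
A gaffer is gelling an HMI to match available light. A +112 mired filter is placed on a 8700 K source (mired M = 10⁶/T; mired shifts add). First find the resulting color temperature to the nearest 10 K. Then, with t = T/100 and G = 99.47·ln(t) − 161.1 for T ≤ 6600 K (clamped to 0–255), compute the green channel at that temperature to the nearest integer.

216

M_in = 10⁶/8700 = 114.94; M_out = 114.94 + (+112) = 226.94.
T_out = 10⁶/226.94 = 4406.4 K → 4410 K; t = 44.1.
G = 99.47·ln 44.1 − 161.1 = 99.47·3.7865 − 161.1 = 215.539.
Rounded: 216.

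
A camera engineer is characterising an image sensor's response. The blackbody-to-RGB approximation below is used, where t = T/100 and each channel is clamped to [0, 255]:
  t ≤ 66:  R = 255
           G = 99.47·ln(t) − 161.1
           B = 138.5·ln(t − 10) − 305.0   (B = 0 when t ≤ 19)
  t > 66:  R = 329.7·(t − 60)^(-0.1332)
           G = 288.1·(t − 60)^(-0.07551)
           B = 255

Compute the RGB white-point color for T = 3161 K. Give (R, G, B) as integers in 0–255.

(255, 182, 121)

t = 3161/100 = 31.61; the t ≤ 66 branch applies.
R = 255 by definition for t ≤ 66.
G = 99.47·ln 31.61 − 161.1 = 99.47·3.4535 − 161.1 = 182.417.
B = 138.5·ln(31.61 − 10) − 305.0 = 138.5·ln 21.61 − 305.0 = 138.5·3.0732 − 305.0 = 120.632.
Rounded: (255, 182, 121).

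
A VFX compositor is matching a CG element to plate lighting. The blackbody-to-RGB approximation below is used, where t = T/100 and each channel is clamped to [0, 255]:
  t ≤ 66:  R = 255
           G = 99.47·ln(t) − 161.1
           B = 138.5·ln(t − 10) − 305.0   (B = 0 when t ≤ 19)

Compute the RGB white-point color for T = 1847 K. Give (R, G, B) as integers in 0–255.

t = 1847/100 = 18.47; the t ≤ 66 branch applies.
R = 255 by definition for t ≤ 66.
G = 99.47·ln 18.47 − 161.1 = 99.47·2.9161 − 161.1 = 128.969.
t = 18.47 ≤ 19, so B = 0.
Rounded: (255, 129, 0).

(255, 129, 0)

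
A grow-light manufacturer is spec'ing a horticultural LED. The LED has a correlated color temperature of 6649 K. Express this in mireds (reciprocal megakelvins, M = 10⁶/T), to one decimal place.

M = 10⁶ / 6649 = 150.399 → 150.4 mireds.

150.4 mireds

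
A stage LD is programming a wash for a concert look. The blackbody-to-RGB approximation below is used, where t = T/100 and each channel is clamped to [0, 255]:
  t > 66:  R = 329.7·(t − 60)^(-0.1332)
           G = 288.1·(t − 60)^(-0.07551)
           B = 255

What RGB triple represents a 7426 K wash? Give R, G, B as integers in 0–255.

t = 7426/100 = 74.26; the t > 66 branch applies.
R = 329.7·(74.26 − 60)^(-0.1332) = 329.7·14.26^(-0.1332) = 329.7·0.70189 = 231.414.
G = 288.1·(74.26 − 60)^(-0.07551) = 288.1·14.26^(-0.07551) = 288.1·0.81819 = 235.720.
B = 255 by definition for t > 66.
Rounded: (231, 236, 255).

R=231, G=236, B=255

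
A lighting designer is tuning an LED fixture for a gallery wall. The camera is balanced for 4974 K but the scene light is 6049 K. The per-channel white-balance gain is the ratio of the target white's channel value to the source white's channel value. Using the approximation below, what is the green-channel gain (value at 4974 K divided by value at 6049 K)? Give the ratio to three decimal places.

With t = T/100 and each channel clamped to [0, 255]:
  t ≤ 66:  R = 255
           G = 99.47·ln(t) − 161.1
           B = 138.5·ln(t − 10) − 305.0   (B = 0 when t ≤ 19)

At 6049 K (t = 60.49):
  G = 99.47·ln 60.49 − 161.1 = 99.47·4.1025 − 161.1 = 246.973.
At 4974 K (t = 49.74):
  G = 99.47·ln 49.74 − 161.1 = 99.47·3.9068 − 161.1 = 227.510.
Gain = 227.510 / 246.973 = 0.9212 → 0.921.

0.921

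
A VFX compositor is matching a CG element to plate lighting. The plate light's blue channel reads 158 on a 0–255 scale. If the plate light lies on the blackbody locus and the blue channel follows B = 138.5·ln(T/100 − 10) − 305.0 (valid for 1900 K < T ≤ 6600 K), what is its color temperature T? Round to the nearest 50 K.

3850 K

ln(t − 10) = (158 + 305.0) / 138.5 = 3.3430.
t − 10 = e^3.3430 = 28.303, so t = 38.303.
T = 100·t = 3830 K → 3850 K to the nearest 50 K.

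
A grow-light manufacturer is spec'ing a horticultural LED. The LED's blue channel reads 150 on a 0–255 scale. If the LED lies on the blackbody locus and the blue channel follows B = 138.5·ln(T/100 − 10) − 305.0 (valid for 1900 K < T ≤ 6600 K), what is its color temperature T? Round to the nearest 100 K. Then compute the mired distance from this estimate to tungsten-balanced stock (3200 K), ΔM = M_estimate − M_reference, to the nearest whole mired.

-42 mireds

ln(t − 10) = (150 + 305.0) / 138.5 = 3.2852.
t − 10 = e^3.2852 = 26.714, so t = 36.714.
T = 100·t = 3671 K → 3700 K to the nearest 100 K.
M_estimate = 10⁶/3700 = 270.27; M_reference = 10⁶/3200 = 312.50.
ΔM = 270.27 − 312.50 = -42.23 → -42 mireds.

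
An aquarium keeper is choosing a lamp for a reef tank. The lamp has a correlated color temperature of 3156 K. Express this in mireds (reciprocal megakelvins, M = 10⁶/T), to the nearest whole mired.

317 mireds

M = 10⁶ / 3156 = 316.857 → 317 mireds.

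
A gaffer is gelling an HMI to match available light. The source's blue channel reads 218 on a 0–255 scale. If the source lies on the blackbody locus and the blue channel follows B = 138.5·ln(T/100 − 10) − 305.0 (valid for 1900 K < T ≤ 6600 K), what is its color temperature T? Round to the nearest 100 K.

5400 K

ln(t − 10) = (218 + 305.0) / 138.5 = 3.7762.
t − 10 = e^3.7762 = 43.649, so t = 53.649.
T = 100·t = 5365 K → 5400 K to the nearest 100 K.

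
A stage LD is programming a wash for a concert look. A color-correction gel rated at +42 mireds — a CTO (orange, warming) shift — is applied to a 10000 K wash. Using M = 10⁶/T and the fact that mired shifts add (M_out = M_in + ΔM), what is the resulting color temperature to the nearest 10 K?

M_in = 10⁶/10000 = 100.00 mireds.
M_out = 100.00 + (+42) = 142.00 mireds.
T_out = 10⁶/142.00 = 7042.3 K → 7040 K.

7040 K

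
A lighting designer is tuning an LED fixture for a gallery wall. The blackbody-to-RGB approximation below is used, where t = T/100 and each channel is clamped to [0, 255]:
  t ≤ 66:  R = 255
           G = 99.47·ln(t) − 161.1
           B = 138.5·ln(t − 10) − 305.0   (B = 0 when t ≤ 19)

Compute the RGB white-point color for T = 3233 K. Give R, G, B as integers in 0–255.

t = 3233/100 = 32.33; the t ≤ 66 branch applies.
R = 255 by definition for t ≤ 66.
G = 99.47·ln 32.33 − 161.1 = 99.47·3.4760 − 161.1 = 184.657.
B = 138.5·ln(32.33 − 10) − 305.0 = 138.5·ln 22.33 − 305.0 = 138.5·3.1059 − 305.0 = 125.171.
Rounded: (255, 185, 125).

R=255, G=185, B=125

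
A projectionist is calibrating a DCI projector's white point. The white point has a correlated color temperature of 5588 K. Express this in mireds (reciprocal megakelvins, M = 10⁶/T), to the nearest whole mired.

M = 10⁶ / 5588 = 178.955 → 179 mireds.

179 mireds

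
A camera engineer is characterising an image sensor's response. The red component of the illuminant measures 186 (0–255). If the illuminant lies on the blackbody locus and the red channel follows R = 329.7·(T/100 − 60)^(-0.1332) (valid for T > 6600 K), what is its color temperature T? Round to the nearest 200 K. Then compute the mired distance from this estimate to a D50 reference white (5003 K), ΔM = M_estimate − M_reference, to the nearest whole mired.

(t − 60)^(-0.1332) = 186/329.7 = 0.56415.
t − 60 = 0.56415^(1/-0.1332) = 0.56415^(-7.508) = 73.521, so t = 133.521.
T = 100·t = 13352 K → 13400 K to the nearest 200 K.
M_estimate = 10⁶/13400 = 74.63; M_reference = 10⁶/5003 = 199.88.
ΔM = 74.63 − 199.88 = -125.25 → -125 mireds.

-125 mireds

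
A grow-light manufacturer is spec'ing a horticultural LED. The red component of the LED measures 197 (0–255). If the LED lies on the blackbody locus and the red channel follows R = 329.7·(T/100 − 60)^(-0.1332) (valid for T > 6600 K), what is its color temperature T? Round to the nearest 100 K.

(t − 60)^(-0.1332) = 197/329.7 = 0.59751.
t − 60 = 0.59751^(1/-0.1332) = 0.59751^(-7.508) = 47.761, so t = 107.761.
T = 100·t = 10776 K → 10800 K to the nearest 100 K.

10800 K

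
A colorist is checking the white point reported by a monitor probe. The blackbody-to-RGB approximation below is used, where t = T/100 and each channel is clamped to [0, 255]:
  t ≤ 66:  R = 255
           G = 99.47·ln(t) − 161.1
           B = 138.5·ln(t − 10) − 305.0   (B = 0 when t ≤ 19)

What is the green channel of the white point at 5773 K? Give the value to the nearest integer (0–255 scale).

242

t = 5773/100 = 57.73; the t ≤ 66 branch applies.
G = 99.47·ln 57.73 − 161.1 = 99.47·4.0558 − 161.1 = 242.328.
Rounded: 242.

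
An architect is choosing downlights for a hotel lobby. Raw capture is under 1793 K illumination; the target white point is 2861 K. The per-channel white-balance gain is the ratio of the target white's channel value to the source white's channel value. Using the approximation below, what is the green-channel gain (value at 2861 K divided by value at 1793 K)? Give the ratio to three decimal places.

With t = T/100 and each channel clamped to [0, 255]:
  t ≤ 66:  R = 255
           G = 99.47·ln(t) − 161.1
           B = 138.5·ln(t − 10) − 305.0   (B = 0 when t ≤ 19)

1.369

At 1793 K (t = 17.93):
  G = 99.47·ln 17.93 − 161.1 = 99.47·2.8865 − 161.1 = 126.018.
At 2861 K (t = 28.61):
  G = 99.47·ln 28.61 − 161.1 = 99.47·3.3538 − 161.1 = 172.498.
Gain = 172.498 / 126.018 = 1.3688 → 1.369.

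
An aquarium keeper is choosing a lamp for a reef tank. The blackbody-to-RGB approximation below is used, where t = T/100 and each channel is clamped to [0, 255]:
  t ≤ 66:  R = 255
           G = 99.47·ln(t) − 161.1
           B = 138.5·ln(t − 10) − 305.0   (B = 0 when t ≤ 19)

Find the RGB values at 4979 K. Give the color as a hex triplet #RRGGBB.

#FFE4CD

t = 4979/100 = 49.79; the t ≤ 66 branch applies.
R = 255 by definition for t ≤ 66.
G = 99.47·ln 49.79 − 161.1 = 99.47·3.9078 − 161.1 = 227.610.
B = 138.5·ln(49.79 − 10) − 305.0 = 138.5·ln 39.79 − 305.0 = 138.5·3.6836 − 305.0 = 205.181.
Rounded: (255, 228, 205).
In hex: #FFE4CD.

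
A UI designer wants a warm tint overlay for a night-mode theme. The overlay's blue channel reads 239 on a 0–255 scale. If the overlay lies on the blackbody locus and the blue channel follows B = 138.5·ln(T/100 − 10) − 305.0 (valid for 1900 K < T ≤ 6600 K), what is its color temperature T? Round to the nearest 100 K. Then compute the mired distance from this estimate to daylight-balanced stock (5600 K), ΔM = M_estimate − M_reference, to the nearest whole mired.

-15 mireds

ln(t − 10) = (239 + 305.0) / 138.5 = 3.9278.
t − 10 = e^3.9278 = 50.795, so t = 60.795.
T = 100·t = 6079 K → 6100 K to the nearest 100 K.
M_estimate = 10⁶/6100 = 163.93; M_reference = 10⁶/5600 = 178.57.
ΔM = 163.93 − 178.57 = -14.64 → -15 mireds.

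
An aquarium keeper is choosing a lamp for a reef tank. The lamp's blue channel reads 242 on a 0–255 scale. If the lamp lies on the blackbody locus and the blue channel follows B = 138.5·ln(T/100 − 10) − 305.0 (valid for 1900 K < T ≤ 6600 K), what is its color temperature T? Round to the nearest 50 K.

6200 K

ln(t − 10) = (242 + 305.0) / 138.5 = 3.9495.
t − 10 = e^3.9495 = 51.907, so t = 61.907.
T = 100·t = 6191 K → 6200 K to the nearest 50 K.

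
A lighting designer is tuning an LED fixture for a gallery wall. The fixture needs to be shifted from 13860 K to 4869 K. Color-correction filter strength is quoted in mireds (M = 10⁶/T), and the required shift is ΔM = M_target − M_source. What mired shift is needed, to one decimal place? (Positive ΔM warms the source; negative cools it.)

M_source = 10⁶/13860 = 72.150; M_target = 10⁶/4869 = 205.381.
ΔM = 205.381 − 72.150 = 133.231 → +133.2 mireds, a warming shift.

+133.2 mireds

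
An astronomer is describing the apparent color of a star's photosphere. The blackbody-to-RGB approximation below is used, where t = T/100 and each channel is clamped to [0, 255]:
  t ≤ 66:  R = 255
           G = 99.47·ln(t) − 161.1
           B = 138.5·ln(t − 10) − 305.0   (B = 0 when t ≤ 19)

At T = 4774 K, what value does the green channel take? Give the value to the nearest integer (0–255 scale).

t = 4774/100 = 47.74; the t ≤ 66 branch applies.
G = 99.47·ln 47.74 − 161.1 = 99.47·3.8658 − 161.1 = 223.428.
Rounded: 223.

223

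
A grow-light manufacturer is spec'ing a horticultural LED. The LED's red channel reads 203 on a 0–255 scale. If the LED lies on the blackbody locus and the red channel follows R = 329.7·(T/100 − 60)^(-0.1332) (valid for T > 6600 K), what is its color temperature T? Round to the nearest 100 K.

9800 K

(t − 60)^(-0.1332) = 203/329.7 = 0.61571.
t − 60 = 0.61571^(1/-0.1332) = 0.61571^(-7.508) = 38.129, so t = 98.129.
T = 100·t = 9813 K → 9800 K to the nearest 100 K.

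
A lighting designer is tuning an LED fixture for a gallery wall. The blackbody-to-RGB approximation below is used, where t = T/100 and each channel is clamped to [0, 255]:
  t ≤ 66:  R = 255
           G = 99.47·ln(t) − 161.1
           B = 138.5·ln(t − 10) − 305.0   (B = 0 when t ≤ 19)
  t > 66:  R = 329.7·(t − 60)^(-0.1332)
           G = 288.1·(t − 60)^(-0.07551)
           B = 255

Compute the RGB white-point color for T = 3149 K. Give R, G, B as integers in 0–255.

t = 3149/100 = 31.49; the t ≤ 66 branch applies.
R = 255 by definition for t ≤ 66.
G = 99.47·ln 31.49 − 161.1 = 99.47·3.4497 − 161.1 = 182.039.
B = 138.5·ln(31.49 − 10) − 305.0 = 138.5·ln 21.49 − 305.0 = 138.5·3.0676 − 305.0 = 119.861.
Rounded: (255, 182, 120).

R=255, G=182, B=120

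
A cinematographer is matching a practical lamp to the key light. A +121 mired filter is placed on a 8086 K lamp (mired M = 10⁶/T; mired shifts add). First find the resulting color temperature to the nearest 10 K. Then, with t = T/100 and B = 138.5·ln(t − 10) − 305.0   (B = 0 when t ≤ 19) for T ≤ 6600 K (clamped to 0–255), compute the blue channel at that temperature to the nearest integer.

170

M_in = 10⁶/8086 = 123.67; M_out = 123.67 + (+121) = 244.67.
T_out = 10⁶/244.67 = 4087.1 K → 4090 K; t = 40.9.
B = 138.5·ln(40.9 − 10) − 305.0 = 138.5·ln 30.9 − 305.0 = 138.5·3.4308 − 305.0 = 170.160.
Rounded: 170.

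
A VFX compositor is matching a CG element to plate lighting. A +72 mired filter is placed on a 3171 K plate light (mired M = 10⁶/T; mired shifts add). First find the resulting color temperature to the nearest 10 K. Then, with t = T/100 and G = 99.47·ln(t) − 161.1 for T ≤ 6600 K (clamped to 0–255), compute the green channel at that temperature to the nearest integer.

162

M_in = 10⁶/3171 = 315.36; M_out = 315.36 + (+72) = 387.36.
T_out = 10⁶/387.36 = 2581.6 K → 2580 K; t = 25.8.
G = 99.47·ln 25.8 − 161.1 = 99.47·3.2504 − 161.1 = 162.215.
Rounded: 162.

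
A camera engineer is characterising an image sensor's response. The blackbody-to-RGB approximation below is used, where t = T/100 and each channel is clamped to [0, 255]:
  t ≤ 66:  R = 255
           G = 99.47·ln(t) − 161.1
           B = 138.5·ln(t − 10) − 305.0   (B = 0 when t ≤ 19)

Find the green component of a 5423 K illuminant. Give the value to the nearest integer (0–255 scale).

t = 5423/100 = 54.23; the t ≤ 66 branch applies.
G = 99.47·ln 54.23 − 161.1 = 99.47·3.9932 − 161.1 = 236.107.
Rounded: 236.

236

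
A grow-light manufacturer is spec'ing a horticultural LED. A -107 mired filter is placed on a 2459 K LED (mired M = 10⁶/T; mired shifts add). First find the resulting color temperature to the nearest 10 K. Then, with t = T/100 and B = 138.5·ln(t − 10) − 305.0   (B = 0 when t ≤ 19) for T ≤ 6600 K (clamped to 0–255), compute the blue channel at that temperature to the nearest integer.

132

M_in = 10⁶/2459 = 406.67; M_out = 406.67 + (-107) = 299.67.
T_out = 10⁶/299.67 = 3337.0 K → 3340 K; t = 33.4.
B = 138.5·ln(33.4 − 10) − 305.0 = 138.5·ln 23.4 − 305.0 = 138.5·3.1527 − 305.0 = 131.654.
Rounded: 132.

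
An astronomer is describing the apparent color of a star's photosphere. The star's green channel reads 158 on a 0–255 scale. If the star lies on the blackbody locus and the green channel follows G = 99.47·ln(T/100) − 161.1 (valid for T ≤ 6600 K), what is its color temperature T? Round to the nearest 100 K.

2500 K

ln t = (158 + 161.1) / 99.47 = 3.2080.
t = e^3.2080 = 24.730.
T = 100·t = 2473 K → 2500 K to the nearest 100 K.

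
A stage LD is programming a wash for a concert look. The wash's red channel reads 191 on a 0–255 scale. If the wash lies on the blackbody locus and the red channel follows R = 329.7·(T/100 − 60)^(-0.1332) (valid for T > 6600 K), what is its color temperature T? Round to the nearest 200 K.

12000 K

(t − 60)^(-0.1332) = 191/329.7 = 0.57931.
t − 60 = 0.57931^(1/-0.1332) = 0.57931^(-7.508) = 60.245, so t = 120.245.
T = 100·t = 12025 K → 12000 K to the nearest 200 K.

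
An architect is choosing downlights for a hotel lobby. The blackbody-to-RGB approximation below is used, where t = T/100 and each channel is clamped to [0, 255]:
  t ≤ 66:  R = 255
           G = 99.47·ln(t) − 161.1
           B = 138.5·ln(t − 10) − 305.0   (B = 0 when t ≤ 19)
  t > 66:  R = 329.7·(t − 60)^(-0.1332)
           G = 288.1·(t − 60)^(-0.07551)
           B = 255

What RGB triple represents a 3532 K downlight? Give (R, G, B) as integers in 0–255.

(255, 193, 143)

t = 3532/100 = 35.32; the t ≤ 66 branch applies.
R = 255 by definition for t ≤ 66.
G = 99.47·ln 35.32 − 161.1 = 99.47·3.5644 − 161.1 = 193.456.
B = 138.5·ln(35.32 − 10) − 305.0 = 138.5·ln 25.32 − 305.0 = 138.5·3.2316 − 305.0 = 142.576.
Rounded: (255, 193, 143).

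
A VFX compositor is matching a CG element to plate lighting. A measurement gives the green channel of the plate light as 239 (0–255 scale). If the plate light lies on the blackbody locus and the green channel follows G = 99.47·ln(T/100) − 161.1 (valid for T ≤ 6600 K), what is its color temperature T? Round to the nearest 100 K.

5600 K

ln t = (239 + 161.1) / 99.47 = 4.0223.
t = e^4.0223 = 55.830.
T = 100·t = 5583 K → 5600 K to the nearest 100 K.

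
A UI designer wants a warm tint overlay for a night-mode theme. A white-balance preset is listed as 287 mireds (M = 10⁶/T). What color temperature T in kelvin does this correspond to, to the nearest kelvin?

3484 K

T = 10⁶ / 287 = 3484.32 K → 3484 K.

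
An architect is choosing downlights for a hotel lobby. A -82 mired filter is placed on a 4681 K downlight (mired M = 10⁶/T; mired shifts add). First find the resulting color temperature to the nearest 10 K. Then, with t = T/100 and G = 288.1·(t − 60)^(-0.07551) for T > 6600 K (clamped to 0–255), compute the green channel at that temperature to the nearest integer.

M_in = 10⁶/4681 = 213.63; M_out = 213.63 + (-82) = 131.63.
T_out = 10⁶/131.63 = 7597.1 K → 7600 K; t = 76.
G = 288.1·(76 − 60)^(-0.07551) = 288.1·16^(-0.07551) = 288.1·0.81110 = 233.679.
Rounded: 234.

234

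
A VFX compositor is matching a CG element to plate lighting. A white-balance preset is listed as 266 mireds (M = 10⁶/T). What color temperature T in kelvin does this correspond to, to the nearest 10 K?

T = 10⁶ / 266 = 3759.40 K → 3760 K.

3760 K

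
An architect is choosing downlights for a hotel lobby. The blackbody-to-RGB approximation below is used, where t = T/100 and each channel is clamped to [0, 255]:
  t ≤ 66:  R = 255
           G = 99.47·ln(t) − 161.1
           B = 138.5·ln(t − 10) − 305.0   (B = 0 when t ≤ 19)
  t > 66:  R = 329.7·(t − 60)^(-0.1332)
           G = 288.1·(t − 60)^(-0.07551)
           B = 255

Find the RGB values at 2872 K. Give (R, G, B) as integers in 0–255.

(255, 173, 101)

t = 2872/100 = 28.72; the t ≤ 66 branch applies.
R = 255 by definition for t ≤ 66.
G = 99.47·ln 28.72 − 161.1 = 99.47·3.3576 − 161.1 = 172.880.
B = 138.5·ln(28.72 − 10) − 305.0 = 138.5·ln 18.72 − 305.0 = 138.5·2.9296 − 305.0 = 100.749.
Rounded: (255, 173, 101).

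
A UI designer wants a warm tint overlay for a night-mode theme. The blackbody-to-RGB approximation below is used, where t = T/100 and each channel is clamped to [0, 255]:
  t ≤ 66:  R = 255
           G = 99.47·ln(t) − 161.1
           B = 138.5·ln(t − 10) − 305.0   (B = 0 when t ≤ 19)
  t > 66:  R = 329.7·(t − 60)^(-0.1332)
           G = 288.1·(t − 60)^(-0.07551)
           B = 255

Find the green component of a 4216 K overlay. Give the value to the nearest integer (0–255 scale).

t = 4216/100 = 42.16; the t ≤ 66 branch applies.
G = 99.47·ln 42.16 − 161.1 = 99.47·3.7415 − 161.1 = 211.064.
Rounded: 211.

211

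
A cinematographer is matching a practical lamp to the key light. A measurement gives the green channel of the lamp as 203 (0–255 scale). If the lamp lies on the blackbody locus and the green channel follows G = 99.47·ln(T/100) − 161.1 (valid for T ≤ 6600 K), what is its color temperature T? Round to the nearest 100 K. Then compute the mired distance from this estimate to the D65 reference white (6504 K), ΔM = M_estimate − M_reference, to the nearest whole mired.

ln t = (203 + 161.1) / 99.47 = 3.6604.
t = e^3.6604 = 38.877.
T = 100·t = 3888 K → 3900 K to the nearest 100 K.
M_estimate = 10⁶/3900 = 256.41; M_reference = 10⁶/6504 = 153.75.
ΔM = 256.41 − 153.75 = 102.66 → +103 mireds.

+103 mireds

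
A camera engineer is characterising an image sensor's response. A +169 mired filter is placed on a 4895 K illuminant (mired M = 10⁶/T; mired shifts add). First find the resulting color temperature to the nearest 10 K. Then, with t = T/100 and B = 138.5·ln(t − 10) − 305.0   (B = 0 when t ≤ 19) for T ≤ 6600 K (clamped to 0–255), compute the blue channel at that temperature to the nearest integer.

M_in = 10⁶/4895 = 204.29; M_out = 204.29 + (+169) = 373.29.
T_out = 10⁶/373.29 = 2678.9 K → 2680 K; t = 26.8.
B = 138.5·ln(26.8 − 10) − 305.0 = 138.5·ln 16.8 − 305.0 = 138.5·2.8214 − 305.0 = 85.761.
Rounded: 86.

86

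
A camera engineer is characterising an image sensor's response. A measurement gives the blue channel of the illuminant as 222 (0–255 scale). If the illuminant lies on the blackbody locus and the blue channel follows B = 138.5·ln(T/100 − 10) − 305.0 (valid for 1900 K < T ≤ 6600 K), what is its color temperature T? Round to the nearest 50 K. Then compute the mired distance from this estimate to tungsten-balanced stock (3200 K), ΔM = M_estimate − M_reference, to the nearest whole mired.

-131 mireds

ln(t − 10) = (222 + 305.0) / 138.5 = 3.8051.
t − 10 = e^3.8051 = 44.928, so t = 54.928.
T = 100·t = 5493 K → 5500 K to the nearest 50 K.
M_estimate = 10⁶/5500 = 181.82; M_reference = 10⁶/3200 = 312.50.
ΔM = 181.82 − 312.50 = -130.68 → -131 mireds.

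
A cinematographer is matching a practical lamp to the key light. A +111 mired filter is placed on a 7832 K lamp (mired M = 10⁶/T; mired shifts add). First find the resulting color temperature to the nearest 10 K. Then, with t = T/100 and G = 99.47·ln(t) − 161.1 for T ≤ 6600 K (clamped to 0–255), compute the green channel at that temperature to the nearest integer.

M_in = 10⁶/7832 = 127.68; M_out = 127.68 + (+111) = 238.68.
T_out = 10⁶/238.68 = 4189.7 K → 4190 K; t = 41.9.
G = 99.47·ln 41.9 − 161.1 = 99.47·3.7353 − 161.1 = 210.449.
Rounded: 210.

210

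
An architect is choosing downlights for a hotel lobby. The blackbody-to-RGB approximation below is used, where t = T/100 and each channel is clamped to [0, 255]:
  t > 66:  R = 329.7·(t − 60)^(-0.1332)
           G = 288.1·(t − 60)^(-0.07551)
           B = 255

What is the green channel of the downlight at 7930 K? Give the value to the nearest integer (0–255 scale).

230

t = 7930/100 = 79.3; the t > 66 branch applies.
G = 288.1·(79.3 − 60)^(-0.07551) = 288.1·19.3^(-0.07551) = 288.1·0.79970 = 230.394.
Rounded: 230.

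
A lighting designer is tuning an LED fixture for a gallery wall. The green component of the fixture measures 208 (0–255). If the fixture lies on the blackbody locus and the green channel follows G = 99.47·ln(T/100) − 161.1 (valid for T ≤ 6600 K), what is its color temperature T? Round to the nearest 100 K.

4100 K

ln t = (208 + 161.1) / 99.47 = 3.7107.
t = e^3.7107 = 40.881.
T = 100·t = 4088 K → 4100 K to the nearest 100 K.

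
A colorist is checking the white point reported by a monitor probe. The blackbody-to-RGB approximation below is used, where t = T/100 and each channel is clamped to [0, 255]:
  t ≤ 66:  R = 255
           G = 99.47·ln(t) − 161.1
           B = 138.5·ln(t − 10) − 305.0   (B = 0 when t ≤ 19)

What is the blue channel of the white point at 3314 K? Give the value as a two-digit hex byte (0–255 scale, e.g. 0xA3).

t = 3314/100 = 33.14; the t ≤ 66 branch applies.
B = 138.5·ln(33.14 − 10) − 305.0 = 138.5·ln 23.14 − 305.0 = 138.5·3.1416 − 305.0 = 130.106.
Rounded: 130; in hex, 0x82.

0x82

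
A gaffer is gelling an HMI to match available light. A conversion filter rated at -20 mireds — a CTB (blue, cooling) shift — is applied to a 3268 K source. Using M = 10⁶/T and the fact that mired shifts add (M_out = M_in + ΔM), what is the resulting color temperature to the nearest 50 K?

3500 K

M_in = 10⁶/3268 = 306.00 mireds.
M_out = 306.00 + (-20) = 286.00 mireds.
T_out = 10⁶/286.00 = 3496.5 K → 3500 K.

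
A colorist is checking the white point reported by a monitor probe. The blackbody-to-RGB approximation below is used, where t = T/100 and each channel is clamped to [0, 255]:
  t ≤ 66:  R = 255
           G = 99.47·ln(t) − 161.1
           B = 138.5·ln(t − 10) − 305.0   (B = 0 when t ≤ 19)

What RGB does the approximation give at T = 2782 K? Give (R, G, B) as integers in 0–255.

t = 2782/100 = 27.82; the t ≤ 66 branch applies.
R = 255 by definition for t ≤ 66.
G = 99.47·ln 27.82 − 161.1 = 99.47·3.3258 − 161.1 = 169.713.
B = 138.5·ln(27.82 − 10) − 305.0 = 138.5·ln 17.82 − 305.0 = 138.5·2.8803 − 305.0 = 93.925.
Rounded: (255, 170, 94).

(255, 170, 94)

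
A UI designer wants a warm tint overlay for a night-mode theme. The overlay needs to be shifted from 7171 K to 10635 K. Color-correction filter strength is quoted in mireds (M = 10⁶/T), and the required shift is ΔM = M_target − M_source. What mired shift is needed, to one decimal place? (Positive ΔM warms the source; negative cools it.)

M_source = 10⁶/7171 = 139.451; M_target = 10⁶/10635 = 94.029.
ΔM = 94.029 − 139.451 = -45.421 → -45.4 mireds, a cooling shift.

-45.4 mireds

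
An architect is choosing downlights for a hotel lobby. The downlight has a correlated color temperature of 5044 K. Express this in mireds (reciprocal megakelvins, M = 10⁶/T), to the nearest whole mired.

198 mireds

M = 10⁶ / 5044 = 198.255 → 198 mireds.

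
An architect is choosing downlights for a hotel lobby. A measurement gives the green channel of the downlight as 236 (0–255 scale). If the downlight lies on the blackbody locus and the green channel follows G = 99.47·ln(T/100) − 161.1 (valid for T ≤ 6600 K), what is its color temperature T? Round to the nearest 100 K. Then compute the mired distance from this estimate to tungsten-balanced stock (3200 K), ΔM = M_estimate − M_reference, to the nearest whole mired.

ln t = (236 + 161.1) / 99.47 = 3.9922.
t = e^3.9922 = 54.172.
T = 100·t = 5417 K → 5400 K to the nearest 100 K.
M_estimate = 10⁶/5400 = 185.19; M_reference = 10⁶/3200 = 312.50.
ΔM = 185.19 − 312.50 = -127.31 → -127 mireds.

-127 mireds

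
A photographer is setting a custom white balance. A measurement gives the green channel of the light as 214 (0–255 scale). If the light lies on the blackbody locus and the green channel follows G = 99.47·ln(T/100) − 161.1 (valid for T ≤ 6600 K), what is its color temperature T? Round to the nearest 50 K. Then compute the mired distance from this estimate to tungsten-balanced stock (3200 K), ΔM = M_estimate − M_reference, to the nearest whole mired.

ln t = (214 + 161.1) / 99.47 = 3.7710.
t = e^3.7710 = 43.423.
T = 100·t = 4342 K → 4350 K to the nearest 50 K.
M_estimate = 10⁶/4350 = 229.89; M_reference = 10⁶/3200 = 312.50.
ΔM = 229.89 − 312.50 = -82.61 → -83 mireds.

-83 mireds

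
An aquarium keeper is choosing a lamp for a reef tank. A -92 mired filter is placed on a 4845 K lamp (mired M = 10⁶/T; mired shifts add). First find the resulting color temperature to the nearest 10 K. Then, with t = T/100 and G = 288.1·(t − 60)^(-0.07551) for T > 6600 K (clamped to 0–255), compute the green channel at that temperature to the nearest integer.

224

M_in = 10⁶/4845 = 206.40; M_out = 206.40 + (-92) = 114.40.
T_out = 10⁶/114.40 = 8741.4 K → 8740 K; t = 87.4.
G = 288.1·(87.4 − 60)^(-0.07551) = 288.1·27.4^(-0.07551) = 288.1·0.77882 = 224.377.
Rounded: 224.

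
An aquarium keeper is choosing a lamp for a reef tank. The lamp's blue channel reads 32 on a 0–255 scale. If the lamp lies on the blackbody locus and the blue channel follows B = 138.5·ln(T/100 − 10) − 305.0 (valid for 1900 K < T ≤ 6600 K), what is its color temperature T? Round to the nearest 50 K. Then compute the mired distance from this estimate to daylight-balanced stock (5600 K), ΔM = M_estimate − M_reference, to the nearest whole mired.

ln(t − 10) = (32 + 305.0) / 138.5 = 2.4332.
t − 10 = e^2.4332 = 11.395, so t = 21.395.
T = 100·t = 2140 K → 2150 K to the nearest 50 K.
M_estimate = 10⁶/2150 = 465.12; M_reference = 10⁶/5600 = 178.57.
ΔM = 465.12 − 178.57 = 286.54 → +287 mireds.

+287 mireds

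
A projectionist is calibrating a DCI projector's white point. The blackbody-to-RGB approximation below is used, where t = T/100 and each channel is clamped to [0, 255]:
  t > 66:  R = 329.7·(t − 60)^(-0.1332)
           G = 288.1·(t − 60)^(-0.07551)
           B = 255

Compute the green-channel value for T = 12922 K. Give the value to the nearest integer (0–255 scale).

209

t = 12922/100 = 129.22; the t > 66 branch applies.
G = 288.1·(129.22 − 60)^(-0.07551) = 288.1·69.22^(-0.07551) = 288.1·0.72618 = 209.212.
Rounded: 209.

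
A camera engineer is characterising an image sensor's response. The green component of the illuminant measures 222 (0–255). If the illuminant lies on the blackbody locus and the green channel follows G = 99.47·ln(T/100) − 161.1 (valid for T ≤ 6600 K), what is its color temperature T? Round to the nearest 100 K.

4700 K

ln t = (222 + 161.1) / 99.47 = 3.8514.
t = e^3.8514 = 47.059.
T = 100·t = 4706 K → 4700 K to the nearest 100 K.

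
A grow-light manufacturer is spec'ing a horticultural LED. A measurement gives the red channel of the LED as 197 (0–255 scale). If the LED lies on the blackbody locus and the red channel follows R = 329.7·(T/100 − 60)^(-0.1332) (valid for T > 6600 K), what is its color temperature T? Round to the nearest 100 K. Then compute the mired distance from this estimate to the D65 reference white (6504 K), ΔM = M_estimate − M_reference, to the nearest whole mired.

-61 mireds

(t − 60)^(-0.1332) = 197/329.7 = 0.59751.
t − 60 = 0.59751^(1/-0.1332) = 0.59751^(-7.508) = 47.761, so t = 107.761.
T = 100·t = 10776 K → 10800 K to the nearest 100 K.
M_estimate = 10⁶/10800 = 92.59; M_reference = 10⁶/6504 = 153.75.
ΔM = 92.59 − 153.75 = -61.16 → -61 mireds.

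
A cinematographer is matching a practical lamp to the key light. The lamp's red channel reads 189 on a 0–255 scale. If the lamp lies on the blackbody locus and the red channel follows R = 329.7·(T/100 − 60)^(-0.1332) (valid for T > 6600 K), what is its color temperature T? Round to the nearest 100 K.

12500 K

(t − 60)^(-0.1332) = 189/329.7 = 0.57325.
t − 60 = 0.57325^(1/-0.1332) = 0.57325^(-7.508) = 65.199, so t = 125.199.
T = 100·t = 12520 K → 12500 K to the nearest 100 K.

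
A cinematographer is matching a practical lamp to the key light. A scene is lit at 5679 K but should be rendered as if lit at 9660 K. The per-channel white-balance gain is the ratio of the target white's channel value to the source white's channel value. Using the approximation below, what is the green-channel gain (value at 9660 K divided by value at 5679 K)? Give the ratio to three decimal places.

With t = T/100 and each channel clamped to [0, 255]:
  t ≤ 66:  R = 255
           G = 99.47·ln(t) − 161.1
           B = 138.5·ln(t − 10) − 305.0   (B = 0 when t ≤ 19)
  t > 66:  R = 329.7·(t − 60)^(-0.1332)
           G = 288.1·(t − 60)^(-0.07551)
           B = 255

0.912

At 5679 K (t = 56.79):
  G = 99.47·ln 56.79 − 161.1 = 99.47·4.0394 − 161.1 = 240.695.
At 9660 K (t = 96.6):
  G = 288.1·(96.6 − 60)^(-0.07551) = 288.1·36.6^(-0.07551) = 288.1·0.76198 = 219.525.
Gain = 219.525 / 240.695 = 0.9120 → 0.912.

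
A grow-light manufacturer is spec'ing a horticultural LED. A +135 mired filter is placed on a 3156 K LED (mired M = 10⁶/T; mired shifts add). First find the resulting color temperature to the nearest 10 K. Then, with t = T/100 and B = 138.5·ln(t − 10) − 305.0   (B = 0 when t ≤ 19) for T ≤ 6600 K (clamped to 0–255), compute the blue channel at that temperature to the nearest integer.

M_in = 10⁶/3156 = 316.86; M_out = 316.86 + (+135) = 451.86.
T_out = 10⁶/451.86 = 2213.1 K → 2210 K; t = 22.1.
B = 138.5·ln(22.1 − 10) − 305.0 = 138.5·ln 12.1 − 305.0 = 138.5·2.4932 − 305.0 = 40.309.
Rounded: 40.

40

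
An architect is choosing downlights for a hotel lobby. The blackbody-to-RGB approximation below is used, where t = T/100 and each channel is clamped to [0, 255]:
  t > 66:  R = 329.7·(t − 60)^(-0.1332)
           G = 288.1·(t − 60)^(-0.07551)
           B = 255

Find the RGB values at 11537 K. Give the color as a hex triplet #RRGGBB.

#C1D5FF

t = 11537/100 = 115.37; the t > 66 branch applies.
R = 329.7·(115.37 − 60)^(-0.1332) = 329.7·55.37^(-0.1332) = 329.7·0.58586 = 193.159.
G = 288.1·(115.37 − 60)^(-0.07551) = 288.1·55.37^(-0.07551) = 288.1·0.73853 = 212.769.
B = 255 by definition for t > 66.
Rounded: (193, 213, 255).
In hex: #C1D5FF.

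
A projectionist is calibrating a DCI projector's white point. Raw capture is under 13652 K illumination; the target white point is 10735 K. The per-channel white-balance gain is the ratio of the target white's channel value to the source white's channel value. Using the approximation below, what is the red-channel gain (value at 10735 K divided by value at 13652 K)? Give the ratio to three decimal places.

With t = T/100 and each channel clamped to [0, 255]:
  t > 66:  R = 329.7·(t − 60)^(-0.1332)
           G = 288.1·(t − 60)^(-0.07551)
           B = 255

1.066

At 13652 K (t = 136.52):
  R = 329.7·(136.52 − 60)^(-0.1332) = 329.7·76.52^(-0.1332) = 329.7·0.56115 = 185.012.
At 10735 K (t = 107.35):
  R = 329.7·(107.35 − 60)^(-0.1332) = 329.7·47.35^(-0.1332) = 329.7·0.59820 = 197.227.
Gain = 197.227 / 185.012 = 1.0660 → 1.066.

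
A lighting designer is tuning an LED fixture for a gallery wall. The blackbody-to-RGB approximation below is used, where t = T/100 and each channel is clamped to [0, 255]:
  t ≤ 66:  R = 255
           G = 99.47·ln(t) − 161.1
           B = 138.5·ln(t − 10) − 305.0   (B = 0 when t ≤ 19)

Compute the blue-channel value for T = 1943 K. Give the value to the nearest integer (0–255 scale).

6

t = 1943/100 = 19.43; the t ≤ 66 branch applies.
B = 138.5·ln(19.43 − 10) − 305.0 = 138.5·ln 9.43 − 305.0 = 138.5·2.2439 − 305.0 = 5.780.
Rounded: 6.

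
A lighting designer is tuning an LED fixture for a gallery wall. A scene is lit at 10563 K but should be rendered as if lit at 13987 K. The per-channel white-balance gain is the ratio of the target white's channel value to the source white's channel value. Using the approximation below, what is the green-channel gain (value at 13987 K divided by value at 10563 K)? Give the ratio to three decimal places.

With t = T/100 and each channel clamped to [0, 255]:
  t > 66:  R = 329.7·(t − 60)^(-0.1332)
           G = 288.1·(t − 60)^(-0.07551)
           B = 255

0.959

At 10563 K (t = 105.63):
  G = 288.1·(105.63 − 60)^(-0.07551) = 288.1·45.63^(-0.07551) = 288.1·0.74939 = 215.900.
At 13987 K (t = 139.87):
  G = 288.1·(139.87 − 60)^(-0.07551) = 288.1·79.87^(-0.07551) = 288.1·0.71837 = 206.964.
Gain = 206.964 / 215.900 = 0.9586 → 0.959.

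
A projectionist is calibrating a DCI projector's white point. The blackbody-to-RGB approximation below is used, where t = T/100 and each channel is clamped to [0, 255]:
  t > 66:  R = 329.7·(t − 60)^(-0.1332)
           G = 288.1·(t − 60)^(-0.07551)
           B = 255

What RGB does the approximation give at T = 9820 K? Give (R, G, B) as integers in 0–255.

t = 9820/100 = 98.2; the t > 66 branch applies.
R = 329.7·(98.2 − 60)^(-0.1332) = 329.7·38.2^(-0.1332) = 329.7·0.61556 = 202.950.
G = 288.1·(98.2 − 60)^(-0.07551) = 288.1·38.2^(-0.07551) = 288.1·0.75952 = 218.817.
B = 255 by definition for t > 66.
Rounded: (203, 219, 255).

(203, 219, 255)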